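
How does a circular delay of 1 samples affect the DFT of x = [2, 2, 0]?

Time shift by 1: X_shifted[k] = ω_3^(1k) · X[k]
Shifted x = [0, 2, 2]

DFT(x[n-1]) = [4, -2, -2]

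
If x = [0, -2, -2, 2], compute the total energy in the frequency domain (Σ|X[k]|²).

Parseval: Σ|x[n]|² = (1/N)Σ|X[k]|², so Σ|X[k]|² = N·Σ|x[n]|² = 4·12.0000

Σ|X[k]|² = N·Σ|x[n]|² = 4·12.0000 = 48.0000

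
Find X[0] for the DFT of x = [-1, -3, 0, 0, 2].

X[0] = Σ(n=0 to 4) x[n] · ω_5^0 = Σ x[n]
= (-1) + (-3) + (0) + (0) + (2)

X[0] = -2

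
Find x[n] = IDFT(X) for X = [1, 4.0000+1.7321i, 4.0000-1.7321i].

x[n] = (1/3) Σ(k=0 to 2) X[k] · e^(2πikn/3)

Computing each x[n]:
x[0] = 3
x[1] = -2
x[2] = 0

x = [3, -2, 0]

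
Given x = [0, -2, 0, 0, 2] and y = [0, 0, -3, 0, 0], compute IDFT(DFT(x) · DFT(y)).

(x ⊛ y)[n] = Σ(m=0 to 4) x[m] · y[(n-m) mod 5]

Computing each output sample:
(x ⊛ y)[0] = 0
(x ⊛ y)[1] = -6
(x ⊛ y)[2] = 0
(x ⊛ y)[3] = 6
(x ⊛ y)[4] = 0

x ⊛ y = [0, -6, 0, 6, 0]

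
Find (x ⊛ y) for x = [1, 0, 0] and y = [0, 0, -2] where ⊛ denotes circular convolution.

(x ⊛ y)[n] = Σ(m=0 to 2) x[m] · y[(n-m) mod 3]

Computing each output sample:
(x ⊛ y)[0] = 0
(x ⊛ y)[1] = 0
(x ⊛ y)[2] = -2

x ⊛ y = [0, 0, -2]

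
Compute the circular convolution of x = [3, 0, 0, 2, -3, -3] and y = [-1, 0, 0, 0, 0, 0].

(x ⊛ y)[n] = Σ(m=0 to 5) x[m] · y[(n-m) mod 6]

Computing each output sample:
(x ⊛ y)[0] = -3
(x ⊛ y)[1] = 0
(x ⊛ y)[2] = 0
(x ⊛ y)[3] = -2
(x ⊛ y)[4] = 3
(x ⊛ y)[5] = 3

x ⊛ y = [-3, 0, 0, -2, 3, 3]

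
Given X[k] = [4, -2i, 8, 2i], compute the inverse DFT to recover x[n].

x[n] = (1/4) Σ(k=0 to 3) X[k] · e^(2πikn/4)

Computing each x[n]:
x[0] = 3
x[1] = 0
x[2] = 3
x[3] = -2

x = [3, 0, 3, -2]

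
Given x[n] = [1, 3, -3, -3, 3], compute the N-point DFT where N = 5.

X[k] = Σ(n=0 to 4) x[n] · ω_5^(nk)
where ω_5 = e^(-2πi/5)

Computing each X[k]:
X[0] = 1
X[1] = 7.7082
X[2] = -5.7082
X[3] = -5.7082
X[4] = 7.7082

X = [1, 7.7082, -5.7082, -5.7082, 7.7082]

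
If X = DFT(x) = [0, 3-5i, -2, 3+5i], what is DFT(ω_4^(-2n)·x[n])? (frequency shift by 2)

Modulation property: DFT(ω_4^(-2n)·x[n]) = X[(k-2) mod 4], so circularly shift X by 2 positions.

X[k-2] = [-2, 3+5i, 0, 3-5i]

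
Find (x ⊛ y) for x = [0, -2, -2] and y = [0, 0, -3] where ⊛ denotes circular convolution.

(x ⊛ y)[n] = Σ(m=0 to 2) x[m] · y[(n-m) mod 3]

Computing each output sample:
(x ⊛ y)[0] = 6
(x ⊛ y)[1] = 6
(x ⊛ y)[2] = 0

x ⊛ y = [6, 6, 0]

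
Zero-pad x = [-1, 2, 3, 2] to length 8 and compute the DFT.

Original 4-point DFT: [6, -4, -2, -4]
Zero-padded 8-point DFT provides frequency interpolation.

DFT_8([x, 0, ...]) = [6, -1.0000-5.8284i, -4, -1.0000+0.1716i, -2, -1.0000-0.1716i, -4, -1.0000+5.8284i]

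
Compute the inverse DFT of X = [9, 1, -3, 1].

x[n] = (1/4) Σ(k=0 to 3) X[k] · e^(2πikn/4)

Computing each x[n]:
x[0] = 2
x[1] = 3
x[2] = 1
x[3] = 3

x = [2, 3, 1, 3]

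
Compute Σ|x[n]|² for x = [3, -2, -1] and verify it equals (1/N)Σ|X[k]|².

Time domain:
Σ|x[n]|² = |3|² + |-2|² + |-1|² = 14.0000

Frequency domain:
(1/3)Σ|X[k]|² = (1/3)(|0|² + |4.5000+0.8660i|² + |4.5000-0.8660i|²) = (1/3)·42.0000 = 14.0000

Both sides agree, confirming Parseval's theorem.

Σ|x[n]|² = (1/N)Σ|X[k]|² = 14.0000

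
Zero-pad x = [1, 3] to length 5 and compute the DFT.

Original 2-point DFT: [4, -2]
Zero-padded 5-point DFT provides frequency interpolation.

DFT_5([x, 0, ...]) = [4, 1.9271-2.8532i, -1.4271-1.7634i, -1.4271+1.7634i, 1.9271+2.8532i]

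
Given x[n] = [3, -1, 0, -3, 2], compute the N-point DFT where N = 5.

X[k] = Σ(n=0 to 4) x[n] · ω_5^(nk)
where ω_5 = e^(-2πi/5)

Computing each X[k]:
X[0] = 1
X[1] = 5.7361+1.0898i
X[2] = 1.2639+4.6165i
X[3] = 1.2639-4.6165i
X[4] = 5.7361-1.0898i

X = [1, 5.7361+1.0898i, 1.2639+4.6165i, 1.2639-4.6165i, 5.7361-1.0898i]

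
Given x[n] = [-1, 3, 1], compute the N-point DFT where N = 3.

X[k] = Σ(n=0 to 2) x[n] · ω_3^(nk)
where ω_3 = e^(-2πi/3)

Computing each X[k]:
X[0] = 3
X[1] = -3.0000-1.7321i
X[2] = -3.0000+1.7321i

X = [3, -3.0000-1.7321i, -3.0000+1.7321i]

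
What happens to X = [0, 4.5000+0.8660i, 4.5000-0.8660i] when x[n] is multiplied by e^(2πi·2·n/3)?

Modulation property: DFT(ω_3^(-2n)·x[n]) = X[(k-2) mod 3], so circularly shift X by 2 positions.

X[k-2] = [4.5000+0.8660i, 4.5000-0.8660i, 0]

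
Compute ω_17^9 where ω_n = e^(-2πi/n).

ω_17^9 = e^(-2πi·9/17)
= cos(-2π·9/17) + i·sin(-2π·9/17)
= cos(-18π/17) + i·sin(-18π/17)

ω_17^9 = cos(-18π/17) + i·sin(-18π/17) = -0.9830+0.1837i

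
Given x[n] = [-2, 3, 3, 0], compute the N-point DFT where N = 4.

X[k] = Σ(n=0 to 3) x[n] · ω_4^(nk)
where ω_4 = e^(-2πi/4)

Computing each X[k]:
X[0] = 4
X[1] = -5-3i
X[2] = -2
X[3] = -5+3i

X = [4, -5-3i, -2, -5+3i]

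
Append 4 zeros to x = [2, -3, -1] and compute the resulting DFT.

Original 3-point DFT: [-2, 4.0000+1.7321i, 4.0000-1.7321i]
Zero-padded 7-point DFT provides frequency interpolation.

DFT_7([x, 0, ...]) = [-2, 0.3521+3.3204i, 3.5685+2.4909i, 4.0794+0.5198i, 4.0794-0.5198i, 3.5685-2.4909i, 0.3521-3.3204i]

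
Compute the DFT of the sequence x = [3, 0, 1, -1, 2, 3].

X[k] = Σ(n=0 to 5) x[n] · ω_6^(nk)
where ω_6 = e^(-2πi/6)

Computing each X[k]:
X[0] = 8
X[1] = 4.0000+3.4641i
X[2] = -1.0000+1.7321i
X[3] = 4
X[4] = -1.0000-1.7321i
X[5] = 4.0000-3.4641i

X = [8, 4.0000+3.4641i, -1.0000+1.7321i, 4, -1.0000-1.7321i, 4.0000-3.4641i]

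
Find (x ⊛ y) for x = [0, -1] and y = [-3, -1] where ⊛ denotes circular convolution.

(x ⊛ y)[n] = Σ(m=0 to 1) x[m] · y[(n-m) mod 2]

Computing each output sample:
(x ⊛ y)[0] = 1
(x ⊛ y)[1] = 3

x ⊛ y = [1, 3]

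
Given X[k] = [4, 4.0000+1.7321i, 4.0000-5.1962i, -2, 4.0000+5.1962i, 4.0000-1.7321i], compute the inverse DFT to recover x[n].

x[n] = (1/6) Σ(k=0 to 5) X[k] · e^(2πikn/6)

Computing each x[n]:
x[0] = 3
x[1] = 2
x[2] = -3
x[3] = 1
x[4] = 1
x[5] = 0

x = [3, 2, -3, 1, 1, 0]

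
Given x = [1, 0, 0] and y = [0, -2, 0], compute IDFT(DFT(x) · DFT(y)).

(x ⊛ y)[n] = Σ(m=0 to 2) x[m] · y[(n-m) mod 3]

Computing each output sample:
(x ⊛ y)[0] = 0
(x ⊛ y)[1] = -2
(x ⊛ y)[2] = 0

x ⊛ y = [0, -2, 0]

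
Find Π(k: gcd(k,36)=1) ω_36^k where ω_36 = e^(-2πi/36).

The primitive 36th roots of unity are ω_36^k for k coprime to 36: k ∈ {1, 5, 7, 11, 13, 17, 19, 23, 25, 29, 31, 35}
Their product equals the constant term of the cyclotomic polynomial Φ_36(x) up to sign.
For n ≥ 3, the product of all primitive nth roots of unity is 1. (For n=1 it is 1; for n=2 it is -1.)

1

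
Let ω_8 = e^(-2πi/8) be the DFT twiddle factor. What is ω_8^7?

ω_8^7 = e^(-2πi·7/8)
= cos(-2π·7/8) + i·sin(-2π·7/8)
= cos(-14π/8) + i·sin(-14π/8)

ω_8^7 = cos(-14π/8) + i·sin(-14π/8) = 0.7071+0.7071i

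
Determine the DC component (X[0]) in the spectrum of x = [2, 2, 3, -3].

X[0] = Σ(n=0 to 3) x[n] · ω_4^0 = Σ x[n]
= (2) + (2) + (3) + (-3)

X[0] = 4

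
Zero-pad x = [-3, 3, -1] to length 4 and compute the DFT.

Original 3-point DFT: [-1, -4.0000-3.4641i, -4.0000+3.4641i]
Zero-padded 4-point DFT provides frequency interpolation.

DFT_4([x, 0, ...]) = [-1, -2-3i, -7, -2+3i]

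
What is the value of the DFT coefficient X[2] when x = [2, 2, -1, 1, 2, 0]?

X[2] = Σ(n=0 to 5) x[n] · ω_6^(2n) where ω_6 = e^(-2πi/6)
= (2)·ω_6^0 + (2)·ω_6^2 + (-1)·ω_6^4 + (1)·ω_6^6 + (2)·ω_6^8 + (0)·ω_6^10

X[2] = 1.5000-4.3301i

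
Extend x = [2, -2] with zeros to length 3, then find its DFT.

Original 2-point DFT: [0, 4]
Zero-padded 3-point DFT provides frequency interpolation.

DFT_3([x, 0, ...]) = [0, 3.0000+1.7321i, 3.0000-1.7321i]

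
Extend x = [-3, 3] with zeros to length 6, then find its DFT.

Original 2-point DFT: [0, -6]
Zero-padded 6-point DFT provides frequency interpolation.

DFT_6([x, 0, ...]) = [0, -1.5000-2.5981i, -4.5000-2.5981i, -6, -4.5000+2.5981i, -1.5000+2.5981i]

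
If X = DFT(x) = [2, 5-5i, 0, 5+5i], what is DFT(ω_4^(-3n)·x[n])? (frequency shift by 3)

Modulation property: DFT(ω_4^(-3n)·x[n]) = X[(k-3) mod 4], so circularly shift X by 3 positions.

X[k-3] = [5-5i, 0, 5+5i, 2]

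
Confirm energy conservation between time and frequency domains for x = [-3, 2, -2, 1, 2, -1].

Time domain:
Σ|x[n]|² = |-3|² + |2|² + |-2|² + |1|² + |2|² + |-1|² = 23.0000

Frequency domain:
(1/6)Σ|X[k]|² = (1/6)(|-1|² + |-3.5000+0.8660i|² + |-2.5000-6.0622i|² + |-5|² + |-2.5000+6.0622i|² + |-3.5000-0.8660i|²) = (1/6)·138.0000 = 23.0000

Both sides agree, confirming Parseval's theorem.

Σ|x[n]|² = (1/N)Σ|X[k]|² = 23.0000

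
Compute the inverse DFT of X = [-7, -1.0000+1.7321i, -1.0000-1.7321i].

x[n] = (1/3) Σ(k=0 to 2) X[k] · e^(2πikn/3)

Computing each x[n]:
x[0] = -3
x[1] = -3
x[2] = -1

x = [-3, -3, -1]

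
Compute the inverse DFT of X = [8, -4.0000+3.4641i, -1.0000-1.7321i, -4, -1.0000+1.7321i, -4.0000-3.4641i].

x[n] = (1/6) Σ(k=0 to 5) X[k] · e^(2πikn/6)

Computing each x[n]:
x[0] = -1
x[1] = 1
x[2] = 0
x[3] = 3
x[4] = 3
x[5] = 2

x = [-1, 1, 0, 3, 3, 2]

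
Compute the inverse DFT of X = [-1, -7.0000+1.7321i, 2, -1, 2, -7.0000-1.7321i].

x[n] = (1/6) Σ(k=0 to 5) X[k] · e^(2πikn/6)

Computing each x[n]:
x[0] = -2
x[1] = -2
x[2] = 0
x[3] = 3
x[4] = 1
x[5] = -1

x = [-2, -2, 0, 3, 1, -1]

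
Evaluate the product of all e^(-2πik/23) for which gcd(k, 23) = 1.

The primitive 23rd roots of unity are ω_23^k for k coprime to 23: k ∈ {1, 2, 3, 4, 5, 6, 7, 8, 9, 10, 11, 12, 13, 14, 15, 16, 17, 18, 19, 20, 21, 22}
Their product equals the constant term of the cyclotomic polynomial Φ_23(x) up to sign.
For n ≥ 3, the product of all primitive nth roots of unity is 1. (For n=1 it is 1; for n=2 it is -1.)

1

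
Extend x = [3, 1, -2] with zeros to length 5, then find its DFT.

Original 3-point DFT: [2, 3.5000-2.5981i, 3.5000+2.5981i]
Zero-padded 5-point DFT provides frequency interpolation.

DFT_5([x, 0, ...]) = [2, 4.9271+0.2245i, 1.5729-2.4899i, 1.5729+2.4899i, 4.9271-0.2245i]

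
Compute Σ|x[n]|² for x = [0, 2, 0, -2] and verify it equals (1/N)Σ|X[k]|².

Time domain:
Σ|x[n]|² = |0|² + |2|² + |0|² + |-2|² = 8.0000

Frequency domain:
(1/4)Σ|X[k]|² = (1/4)(|0|² + |-4i|² + |0|² + |4i|²) = (1/4)·32.0000 = 8.0000

Both sides agree, confirming Parseval's theorem.

Σ|x[n]|² = (1/N)Σ|X[k]|² = 8.0000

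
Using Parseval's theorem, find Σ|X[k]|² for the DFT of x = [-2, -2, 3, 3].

Parseval: Σ|x[n]|² = (1/N)Σ|X[k]|², so Σ|X[k]|² = N·Σ|x[n]|² = 4·26.0000

Σ|X[k]|² = N·Σ|x[n]|² = 4·26.0000 = 104.0000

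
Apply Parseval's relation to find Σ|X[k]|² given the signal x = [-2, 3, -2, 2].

Parseval: Σ|x[n]|² = (1/N)Σ|X[k]|², so Σ|X[k]|² = N·Σ|x[n]|² = 4·21.0000

Σ|X[k]|² = N·Σ|x[n]|² = 4·21.0000 = 84.0000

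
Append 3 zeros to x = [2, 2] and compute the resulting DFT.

Original 2-point DFT: [4, 0]
Zero-padded 5-point DFT provides frequency interpolation.

DFT_5([x, 0, ...]) = [4, 2.6180-1.9021i, 0.3820-1.1756i, 0.3820+1.1756i, 2.6180+1.9021i]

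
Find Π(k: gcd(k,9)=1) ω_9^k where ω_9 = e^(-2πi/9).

The primitive 9th roots of unity are ω_9^k for k coprime to 9: k ∈ {1, 2, 4, 5, 7, 8}
Their product equals the constant term of the cyclotomic polynomial Φ_9(x) up to sign.
For n ≥ 3, the product of all primitive nth roots of unity is 1. (For n=1 it is 1; for n=2 it is -1.)

1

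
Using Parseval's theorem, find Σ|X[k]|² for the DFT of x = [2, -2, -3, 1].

Parseval: Σ|x[n]|² = (1/N)Σ|X[k]|², so Σ|X[k]|² = N·Σ|x[n]|² = 4·18.0000

Σ|X[k]|² = N·Σ|x[n]|² = 4·18.0000 = 72.0000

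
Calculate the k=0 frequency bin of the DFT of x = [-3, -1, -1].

X[0] = Σ(n=0 to 2) x[n] · ω_3^0 = Σ x[n]
= (-3) + (-1) + (-1)

X[0] = -5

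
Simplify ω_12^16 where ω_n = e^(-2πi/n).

Since ω_12^12 = 1, powers reduce modulo 12.
16 mod 12 = 4
So ω_12^16 = ω_12^4 = e^(-2πi·4/12)

ω_12^16 = ω_12^4 = -0.5000-0.8660i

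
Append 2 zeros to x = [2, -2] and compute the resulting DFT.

Original 2-point DFT: [0, 4]
Zero-padded 4-point DFT provides frequency interpolation.

DFT_4([x, 0, ...]) = [0, 2+2i, 4, 2-2i]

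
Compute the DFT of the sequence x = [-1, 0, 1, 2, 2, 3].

X[k] = Σ(n=0 to 5) x[n] · ω_6^(nk)
where ω_6 = e^(-2πi/6)

Computing each X[k]:
X[0] = 7
X[1] = -3.0000+3.4641i
X[2] = -2.0000+1.7321i
X[3] = -3
X[4] = -2.0000-1.7321i
X[5] = -3.0000-3.4641i

X = [7, -3.0000+3.4641i, -2.0000+1.7321i, -3, -2.0000-1.7321i, -3.0000-3.4641i]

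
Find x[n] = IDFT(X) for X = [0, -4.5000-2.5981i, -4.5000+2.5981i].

x[n] = (1/3) Σ(k=0 to 2) X[k] · e^(2πikn/3)

Computing each x[n]:
x[0] = -3
x[1] = 3
x[2] = 0

x = [-3, 3, 0]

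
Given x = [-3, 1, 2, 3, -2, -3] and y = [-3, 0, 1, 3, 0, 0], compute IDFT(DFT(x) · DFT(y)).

(x ⊛ y)[n] = Σ(m=0 to 5) x[m] · y[(n-m) mod 6]

Computing each output sample:
(x ⊛ y)[0] = 16
(x ⊛ y)[1] = -12
(x ⊛ y)[2] = -18
(x ⊛ y)[3] = -17
(x ⊛ y)[4] = 11
(x ⊛ y)[5] = 18

x ⊛ y = [16, -12, -18, -17, 11, 18]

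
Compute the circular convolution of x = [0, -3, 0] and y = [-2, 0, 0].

(x ⊛ y)[n] = Σ(m=0 to 2) x[m] · y[(n-m) mod 3]

Computing each output sample:
(x ⊛ y)[0] = 0
(x ⊛ y)[1] = 6
(x ⊛ y)[2] = 0

x ⊛ y = [0, 6, 0]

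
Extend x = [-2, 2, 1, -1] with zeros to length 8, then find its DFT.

Original 4-point DFT: [0, -3-3i, -2, -3+3i]
Zero-padded 8-point DFT provides frequency interpolation.

DFT_8([x, 0, ...]) = [0, 0.1213-1.7071i, -3-3i, -4.1213+0.2929i, -2, -4.1213-0.2929i, -3+3i, 0.1213+1.7071i]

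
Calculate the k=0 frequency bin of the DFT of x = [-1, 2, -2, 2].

X[0] = Σ(n=0 to 3) x[n] · ω_4^0 = Σ x[n]
= (-1) + (2) + (-2) + (2)

X[0] = 1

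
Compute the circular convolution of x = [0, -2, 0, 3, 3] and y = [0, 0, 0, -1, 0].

(x ⊛ y)[n] = Σ(m=0 to 4) x[m] · y[(n-m) mod 5]

Computing each output sample:
(x ⊛ y)[0] = 0
(x ⊛ y)[1] = -3
(x ⊛ y)[2] = -3
(x ⊛ y)[3] = 0
(x ⊛ y)[4] = 2

x ⊛ y = [0, -3, -3, 0, 2]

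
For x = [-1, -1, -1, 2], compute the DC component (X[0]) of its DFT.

X[0] = Σ(n=0 to 3) x[n] · ω_4^0 = Σ x[n]
= (-1) + (-1) + (-1) + (2)

X[0] = -1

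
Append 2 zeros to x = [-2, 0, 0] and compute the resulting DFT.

Original 3-point DFT: [-2, -2, -2]
Zero-padded 5-point DFT provides frequency interpolation.

DFT_5([x, 0, ...]) = [-2, -2, -2, -2, -2]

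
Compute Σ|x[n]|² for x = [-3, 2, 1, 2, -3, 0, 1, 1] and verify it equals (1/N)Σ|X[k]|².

Time domain:
Σ|x[n]|² = |-3|² + |2|² + |1|² + |2|² + |-3|² + |0|² + |1|² + |1|² = 29.0000

Frequency domain:
(1/8)Σ|X[k]|² = (1/8)(|1|² + |0.7071-2.1213i|² + |-8+1i|² + |-0.7071-2.1213i|² + |-9|² + |-0.7071+2.1213i|² + |-8-1i|² + |0.7071+2.1213i|²) = (1/8)·232.0000 = 29.0000

Both sides agree, confirming Parseval's theorem.

Σ|x[n]|² = (1/N)Σ|X[k]|² = 29.0000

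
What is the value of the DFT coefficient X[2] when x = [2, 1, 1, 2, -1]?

X[2] = Σ(n=0 to 4) x[n] · ω_5^(2n) where ω_5 = e^(-2πi/5)
= (2)·ω_5^0 + (1)·ω_5^2 + (1)·ω_5^4 + (2)·ω_5^6 + (-1)·ω_5^8

X[2] = 2.9271-2.1266i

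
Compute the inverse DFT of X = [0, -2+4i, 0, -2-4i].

x[n] = (1/4) Σ(k=0 to 3) X[k] · e^(2πikn/4)

Computing each x[n]:
x[0] = -1
x[1] = -2
x[2] = 1
x[3] = 2

x = [-1, -2, 1, 2]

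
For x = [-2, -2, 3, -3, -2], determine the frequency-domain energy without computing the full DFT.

Parseval: Σ|x[n]|² = (1/N)Σ|X[k]|², so Σ|X[k]|² = N·Σ|x[n]|² = 5·30.0000

Σ|X[k]|² = N·Σ|x[n]|² = 5·30.0000 = 150.0000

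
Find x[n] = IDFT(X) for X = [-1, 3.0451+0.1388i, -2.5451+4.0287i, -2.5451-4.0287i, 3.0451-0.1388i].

x[n] = (1/5) Σ(k=0 to 4) X[k] · e^(2πikn/5)

Computing each x[n]:
x[0] = 0
x[1] = 0
x[2] = 0
x[3] = -3
x[4] = 2

x = [0, 0, 0, -3, 2]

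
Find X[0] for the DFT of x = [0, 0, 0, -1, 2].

X[0] = Σ(n=0 to 4) x[n] · ω_5^0 = Σ x[n]
= (0) + (0) + (0) + (-1) + (2)

X[0] = 1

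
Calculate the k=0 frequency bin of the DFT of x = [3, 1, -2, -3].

X[0] = Σ(n=0 to 3) x[n] · ω_4^0 = Σ x[n]
= (3) + (1) + (-2) + (-3)

X[0] = -1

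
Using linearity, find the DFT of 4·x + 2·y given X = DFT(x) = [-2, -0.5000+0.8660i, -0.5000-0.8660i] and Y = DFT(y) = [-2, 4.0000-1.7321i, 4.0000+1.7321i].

By linearity: DFT(4x + 2y) = 4·DFT(x) + 2·DFT(y)
= 4·[-2, -0.5000+0.8660i, -0.5000-0.8660i] + 2·[-2, 4.0000-1.7321i, 4.0000+1.7321i]

Computing element-wise:
Z[0] = 4·(-2) + 2·(-2) = -12
Z[1] = 4·(-0.5000+0.8660i) + 2·(4.0000-1.7321i) = 6.0000-0.0002i
Z[2] = 4·(-0.5000-0.8660i) + 2·(4.0000+1.7321i) = 6.0000+0.0002i

DFT(4x + 2y) = 4·X + 2·Y = [-12, 6.0000-0.0002i, 6.0000+0.0002i]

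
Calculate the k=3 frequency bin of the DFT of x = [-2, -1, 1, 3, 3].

X[3] = Σ(n=0 to 4) x[n] · ω_5^(3n) where ω_5 = e^(-2πi/5)
= (-2)·ω_5^0 + (-1)·ω_5^3 + (1)·ω_5^6 + (3)·ω_5^9 + (3)·ω_5^12

X[3] = -2.3820-0.4490i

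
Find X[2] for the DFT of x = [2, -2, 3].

X[2] = Σ(n=0 to 2) x[n] · ω_3^(2n) where ω_3 = e^(-2πi/3)
= (2)·ω_3^0 + (-2)·ω_3^2 + (3)·ω_3^4

X[2] = 1.5000-4.3301i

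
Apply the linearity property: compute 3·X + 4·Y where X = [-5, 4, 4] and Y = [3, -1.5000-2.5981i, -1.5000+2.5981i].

By linearity: DFT(3x + 4y) = 3·DFT(x) + 4·DFT(y)
= 3·[-5, 4, 4] + 4·[3, -1.5000-2.5981i, -1.5000+2.5981i]

Computing element-wise:
Z[0] = 3·(-5) + 4·(3) = -3
Z[1] = 3·(4) + 4·(-1.5000-2.5981i) = 6.0000-10.3924i
Z[2] = 3·(4) + 4·(-1.5000+2.5981i) = 6.0000+10.3924i

DFT(3x + 4y) = 3·X + 4·Y = [-3, 6.0000-10.3924i, 6.0000+10.3924i]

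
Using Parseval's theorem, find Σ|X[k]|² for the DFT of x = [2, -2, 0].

Parseval: Σ|x[n]|² = (1/N)Σ|X[k]|², so Σ|X[k]|² = N·Σ|x[n]|² = 3·8.0000

Σ|X[k]|² = N·Σ|x[n]|² = 3·8.0000 = 24.0000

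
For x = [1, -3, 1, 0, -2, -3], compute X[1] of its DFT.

X[1] = Σ(n=0 to 5) x[n] · ω_6^(1n) where ω_6 = e^(-2πi/6)
= (1)·ω_6^0 + (-3)·ω_6^1 + (1)·ω_6^2 + (0)·ω_6^3 + (-2)·ω_6^4 + (-3)·ω_6^5

X[1] = -1.5000-2.5981i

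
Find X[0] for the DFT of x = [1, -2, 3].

X[0] = Σ(n=0 to 2) x[n] · ω_3^0 = Σ x[n]
= (1) + (-2) + (3)

X[0] = 2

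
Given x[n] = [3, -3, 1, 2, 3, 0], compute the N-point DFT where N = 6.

X[k] = Σ(n=0 to 5) x[n] · ω_6^(nk)
where ω_6 = e^(-2πi/6)

Computing each X[k]:
X[0] = 6
X[1] = -2.5000+4.3301i
X[2] = 4.5000+0.8660i
X[3] = 8
X[4] = 4.5000-0.8660i
X[5] = -2.5000-4.3301i

X = [6, -2.5000+4.3301i, 4.5000+0.8660i, 8, 4.5000-0.8660i, -2.5000-4.3301i]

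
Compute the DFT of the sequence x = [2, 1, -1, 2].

X[k] = Σ(n=0 to 3) x[n] · ω_4^(nk)
where ω_4 = e^(-2πi/4)

Computing each X[k]:
X[0] = 4
X[1] = 3+1i
X[2] = -2
X[3] = 3-1i

X = [4, 3+1i, -2, 3-1i]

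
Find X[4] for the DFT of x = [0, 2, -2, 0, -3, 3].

X[4] = Σ(n=0 to 5) x[n] · ω_6^(4n) where ω_6 = e^(-2πi/6)
= (0)·ω_6^0 + (2)·ω_6^4 + (-2)·ω_6^8 + (0)·ω_6^12 + (-3)·ω_6^16 + (3)·ω_6^20

X[4] = -1.7321i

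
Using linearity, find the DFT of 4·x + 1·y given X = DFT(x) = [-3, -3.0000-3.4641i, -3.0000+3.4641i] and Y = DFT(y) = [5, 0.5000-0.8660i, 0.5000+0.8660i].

By linearity: DFT(4x + 1y) = 4·DFT(x) + 1·DFT(y)
= 4·[-3, -3.0000-3.4641i, -3.0000+3.4641i] + 1·[5, 0.5000-0.8660i, 0.5000+0.8660i]

Computing element-wise:
Z[0] = 4·(-3) + 1·(5) = -7
Z[1] = 4·(-3.0000-3.4641i) + 1·(0.5000-0.8660i) = -11.5000-14.7224i
Z[2] = 4·(-3.0000+3.4641i) + 1·(0.5000+0.8660i) = -11.5000+14.7224i

DFT(4x + 1y) = 4·X + 1·Y = [-7, -11.5000-14.7224i, -11.5000+14.7224i]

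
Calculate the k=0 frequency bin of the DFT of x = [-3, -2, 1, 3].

X[0] = Σ(n=0 to 3) x[n] · ω_4^0 = Σ x[n]
= (-3) + (-2) + (1) + (3)

X[0] = -1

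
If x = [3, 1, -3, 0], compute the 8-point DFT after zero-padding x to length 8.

Original 4-point DFT: [1, 6-1i, -1, 6+1i]
Zero-padded 8-point DFT provides frequency interpolation.

DFT_8([x, 0, ...]) = [1, 3.7071+2.2929i, 6-1i, 2.2929-3.7071i, -1, 2.2929+3.7071i, 6+1i, 3.7071-2.2929i]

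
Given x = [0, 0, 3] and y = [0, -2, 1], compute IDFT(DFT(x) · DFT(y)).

(x ⊛ y)[n] = Σ(m=0 to 2) x[m] · y[(n-m) mod 3]

Computing each output sample:
(x ⊛ y)[0] = -6
(x ⊛ y)[1] = 3
(x ⊛ y)[2] = 0

x ⊛ y = [-6, 3, 0]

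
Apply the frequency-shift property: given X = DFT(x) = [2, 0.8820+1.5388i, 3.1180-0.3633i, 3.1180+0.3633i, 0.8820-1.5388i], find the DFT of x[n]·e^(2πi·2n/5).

Modulation property: DFT(ω_5^(-2n)·x[n]) = X[(k-2) mod 5], so circularly shift X by 2 positions.

X[k-2] = [3.1180+0.3633i, 0.8820-1.5388i, 2, 0.8820+1.5388i, 3.1180-0.3633i]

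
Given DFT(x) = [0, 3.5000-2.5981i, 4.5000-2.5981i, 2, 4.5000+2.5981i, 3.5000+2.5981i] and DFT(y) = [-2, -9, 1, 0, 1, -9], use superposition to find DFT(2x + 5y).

By linearity: DFT(2x + 5y) = 2·DFT(x) + 5·DFT(y)
= 2·[0, 3.5000-2.5981i, 4.5000-2.5981i, 2, 4.5000+2.5981i, 3.5000+2.5981i] + 5·[-2, -9, 1, 0, 1, -9]

Computing element-wise:
Z[0] = 2·(0) + 5·(-2) = -10
Z[1] = 2·(3.5000-2.5981i) + 5·(-9) = -38.0000-5.1962i
Z[2] = 2·(4.5000-2.5981i) + 5·(1) = 14.0000-5.1962i
Z[3] = 2·(2) + 5·(0) = 4
Z[4] = 2·(4.5000+2.5981i) + 5·(1) = 14.0000+5.1962i
Z[5] = 2·(3.5000+2.5981i) + 5·(-9) = -38.0000+5.1962i

DFT(2x + 5y) = 2·X + 5·Y = [-10, -38.0000-5.1962i, 14.0000-5.1962i, 4, 14.0000+5.1962i, -38.0000+5.1962i]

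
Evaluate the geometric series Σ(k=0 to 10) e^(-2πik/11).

Sum of all nth roots of unity equals 0 for n > 1 (geometric series with r ≠ 1).

0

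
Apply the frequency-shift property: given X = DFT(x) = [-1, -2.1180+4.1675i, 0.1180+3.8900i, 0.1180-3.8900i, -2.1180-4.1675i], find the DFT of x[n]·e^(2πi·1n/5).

Modulation property: DFT(ω_5^(-1n)·x[n]) = X[(k-1) mod 5], so circularly shift X by 1 positions.

X[k-1] = [-2.1180-4.1675i, -1, -2.1180+4.1675i, 0.1180+3.8900i, 0.1180-3.8900i]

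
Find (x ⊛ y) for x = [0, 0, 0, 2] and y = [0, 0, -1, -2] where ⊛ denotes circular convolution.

(x ⊛ y)[n] = Σ(m=0 to 3) x[m] · y[(n-m) mod 4]

Computing each output sample:
(x ⊛ y)[0] = 0
(x ⊛ y)[1] = -2
(x ⊛ y)[2] = -4
(x ⊛ y)[3] = 0

x ⊛ y = [0, -2, -4, 0]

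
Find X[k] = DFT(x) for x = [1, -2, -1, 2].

X[k] = Σ(n=0 to 3) x[n] · ω_4^(nk)
where ω_4 = e^(-2πi/4)

Computing each X[k]:
X[0] = 0
X[1] = 2+4i
X[2] = 0
X[3] = 2-4i

X = [0, 2+4i, 0, 2-4i]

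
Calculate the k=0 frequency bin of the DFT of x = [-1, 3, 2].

X[0] = Σ(n=0 to 2) x[n] · ω_3^0 = Σ x[n]
= (-1) + (3) + (2)

X[0] = 4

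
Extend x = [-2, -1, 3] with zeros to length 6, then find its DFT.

Original 3-point DFT: [0, -3.0000+3.4641i, -3.0000-3.4641i]
Zero-padded 6-point DFT provides frequency interpolation.

DFT_6([x, 0, ...]) = [0, -4.0000-1.7321i, -3.0000+3.4641i, 2, -3.0000-3.4641i, -4.0000+1.7321i]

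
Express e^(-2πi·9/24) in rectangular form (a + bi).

ω_24^9 = e^(-2πi·9/24)
= cos(-2π·9/24) + i·sin(-2π·9/24)
= cos(-18π/24) + i·sin(-18π/24)

ω_24^9 = cos(-18π/24) + i·sin(-18π/24) = -0.7071-0.7071i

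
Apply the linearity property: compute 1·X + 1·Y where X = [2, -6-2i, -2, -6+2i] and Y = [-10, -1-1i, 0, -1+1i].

By linearity: DFT(1x + 1y) = 1·DFT(x) + 1·DFT(y)
= 1·[2, -6-2i, -2, -6+2i] + 1·[-10, -1-1i, 0, -1+1i]

Computing element-wise:
Z[0] = 1·(2) + 1·(-10) = -8
Z[1] = 1·(-6-2i) + 1·(-1-1i) = -7-3i
Z[2] = 1·(-2) + 1·(0) = -2
Z[3] = 1·(-6+2i) + 1·(-1+1i) = -7+3i

DFT(1x + 1y) = 1·X + 1·Y = [-8, -7-3i, -2, -7+3i]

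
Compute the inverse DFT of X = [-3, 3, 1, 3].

x[n] = (1/4) Σ(k=0 to 3) X[k] · e^(2πikn/4)

Computing each x[n]:
x[0] = 1
x[1] = -1
x[2] = -2
x[3] = -1

x = [1, -1, -2, -1]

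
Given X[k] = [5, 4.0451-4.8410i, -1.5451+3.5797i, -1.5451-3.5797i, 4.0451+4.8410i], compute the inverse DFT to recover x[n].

x[n] = (1/5) Σ(k=0 to 4) X[k] · e^(2πikn/5)

Computing each x[n]:
x[0] = 2
x[1] = 3
x[2] = 2
x[3] = -3
x[4] = 1

x = [2, 3, 2, -3, 1]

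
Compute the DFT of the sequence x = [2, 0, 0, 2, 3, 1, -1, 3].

X[k] = Σ(n=0 to 7) x[n] · ω_8^(nk)
where ω_8 = e^(-2πi/8)

Computing each X[k]:
X[0] = 10
X[1] = -1.0000+0.4142i
X[2] = 6+4i
X[3] = -1.0000+2.4142i
X[4] = -2
X[5] = -1.0000-2.4142i
X[6] = 6-4i
X[7] = -1.0000-0.4142i

X = [10, -1.0000+0.4142i, 6+4i, -1.0000+2.4142i, -2, -1.0000-2.4142i, 6-4i, -1.0000-0.4142i]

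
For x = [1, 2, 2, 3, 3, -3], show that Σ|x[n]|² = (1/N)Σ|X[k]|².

Time domain:
Σ|x[n]|² = |1|² + |2|² + |2|² + |3|² + |3|² + |-3|² = 36.0000

Frequency domain:
(1/6)Σ|X[k]|² = (1/6)(|8|² + |-5.0000-3.4641i|² + |2.0000-5.1962i|² + |4|² + |2.0000+5.1962i|² + |-5.0000+3.4641i|²) = (1/6)·216.0000 = 36.0000

Both sides agree, confirming Parseval's theorem.

Σ|x[n]|² = (1/N)Σ|X[k]|² = 36.0000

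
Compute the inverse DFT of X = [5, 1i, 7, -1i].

x[n] = (1/4) Σ(k=0 to 3) X[k] · e^(2πikn/4)

Computing each x[n]:
x[0] = 3
x[1] = -1
x[2] = 3
x[3] = 0

x = [3, -1, 3, 0]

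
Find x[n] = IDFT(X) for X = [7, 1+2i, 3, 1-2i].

x[n] = (1/4) Σ(k=0 to 3) X[k] · e^(2πikn/4)

Computing each x[n]:
x[0] = 3
x[1] = 0
x[2] = 2
x[3] = 2

x = [3, 0, 2, 2]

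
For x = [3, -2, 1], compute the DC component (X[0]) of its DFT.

X[0] = Σ(n=0 to 2) x[n] · ω_3^0 = Σ x[n]
= (3) + (-2) + (1)

X[0] = 2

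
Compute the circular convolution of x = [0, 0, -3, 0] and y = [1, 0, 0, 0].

(x ⊛ y)[n] = Σ(m=0 to 3) x[m] · y[(n-m) mod 4]

Computing each output sample:
(x ⊛ y)[0] = 0
(x ⊛ y)[1] = 0
(x ⊛ y)[2] = -3
(x ⊛ y)[3] = 0

x ⊛ y = [0, 0, -3, 0]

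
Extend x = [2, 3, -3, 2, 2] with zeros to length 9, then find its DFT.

Original 5-point DFT: [6, 4.3541+1.9879i, -2.3541-5.3431i, -2.3541+5.3431i, 4.3541-1.9879i]
Zero-padded 9-point DFT provides frequency interpolation.

DFT_9([x, 0, ...]) = [6, 0.8978-1.3900i, 5.8721+1.0893i, 3.0000-6.9282i, -3.7699-2.7169i, -3.7699+2.7169i, 3.0000+6.9282i, 5.8721-1.0893i, 0.8978+1.3900i]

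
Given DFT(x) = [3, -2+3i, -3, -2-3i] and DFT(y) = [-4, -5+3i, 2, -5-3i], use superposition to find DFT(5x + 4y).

By linearity: DFT(5x + 4y) = 5·DFT(x) + 4·DFT(y)
= 5·[3, -2+3i, -3, -2-3i] + 4·[-4, -5+3i, 2, -5-3i]

Computing element-wise:
Z[0] = 5·(3) + 4·(-4) = -1
Z[1] = 5·(-2+3i) + 4·(-5+3i) = -30+27i
Z[2] = 5·(-3) + 4·(2) = -7
Z[3] = 5·(-2-3i) + 4·(-5-3i) = -30-27i

DFT(5x + 4y) = 5·X + 4·Y = [-1, -30+27i, -7, -30-27i]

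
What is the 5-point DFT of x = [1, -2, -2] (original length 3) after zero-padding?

Original 3-point DFT: [-3, 3, 3]
Zero-padded 5-point DFT provides frequency interpolation.

DFT_5([x, 0, ...]) = [-3, 2.0000+3.0777i, 2.0000-0.7265i, 2.0000+0.7265i, 2.0000-3.0777i]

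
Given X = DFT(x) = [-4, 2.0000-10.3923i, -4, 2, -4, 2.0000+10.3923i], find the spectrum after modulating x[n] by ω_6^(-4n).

Modulation property: DFT(ω_6^(-4n)·x[n]) = X[(k-4) mod 6], so circularly shift X by 4 positions.

X[k-4] = [-4, 2, -4, 2.0000+10.3923i, -4, 2.0000-10.3923i]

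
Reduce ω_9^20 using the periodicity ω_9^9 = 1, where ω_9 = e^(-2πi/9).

Since ω_9^9 = 1, powers reduce modulo 9.
20 mod 9 = 2
So ω_9^20 = ω_9^2 = e^(-2πi·2/9)

ω_9^20 = ω_9^2 = 0.1736-0.9848i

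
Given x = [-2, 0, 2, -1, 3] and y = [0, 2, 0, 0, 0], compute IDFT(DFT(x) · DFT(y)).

(x ⊛ y)[n] = Σ(m=0 to 4) x[m] · y[(n-m) mod 5]

Computing each output sample:
(x ⊛ y)[0] = 6
(x ⊛ y)[1] = -4
(x ⊛ y)[2] = 0
(x ⊛ y)[3] = 4
(x ⊛ y)[4] = -2

x ⊛ y = [6, -4, 0, 4, -2]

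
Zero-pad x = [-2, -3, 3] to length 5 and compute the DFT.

Original 3-point DFT: [-2, -2.0000+5.1962i, -2.0000-5.1962i]
Zero-padded 5-point DFT provides frequency interpolation.

DFT_5([x, 0, ...]) = [-2, -5.3541+1.0898i, 1.3541+4.6165i, 1.3541-4.6165i, -5.3541-1.0898i]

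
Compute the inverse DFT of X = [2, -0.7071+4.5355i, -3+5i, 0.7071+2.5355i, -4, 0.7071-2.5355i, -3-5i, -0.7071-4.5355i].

x[n] = (1/8) Σ(k=0 to 7) X[k] · e^(2πikn/8)

Computing each x[n]:
x[0] = -1
x[1] = -2
x[2] = 0
x[3] = 1
x[4] = -1
x[5] = 1
x[6] = 1
x[7] = 3

x = [-1, -2, 0, 1, -1, 1, 1, 3]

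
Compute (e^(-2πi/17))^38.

Since ω_17^17 = 1, powers reduce modulo 17.
38 mod 17 = 4
So ω_17^38 = ω_17^4 = e^(-2πi·4/17)

ω_17^38 = ω_17^4 = 0.0923-0.9957i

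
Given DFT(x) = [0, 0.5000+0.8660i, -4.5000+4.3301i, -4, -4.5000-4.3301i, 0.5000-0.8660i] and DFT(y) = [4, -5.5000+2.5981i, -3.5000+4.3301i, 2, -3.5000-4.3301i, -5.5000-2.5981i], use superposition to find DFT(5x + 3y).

By linearity: DFT(5x + 3y) = 5·DFT(x) + 3·DFT(y)
= 5·[0, 0.5000+0.8660i, -4.5000+4.3301i, -4, -4.5000-4.3301i, 0.5000-0.8660i] + 3·[4, -5.5000+2.5981i, -3.5000+4.3301i, 2, -3.5000-4.3301i, -5.5000-2.5981i]

Computing element-wise:
Z[0] = 5·(0) + 3·(4) = 12
Z[1] = 5·(0.5000+0.8660i) + 3·(-5.5000+2.5981i) = -14.0000+12.1243i
Z[2] = 5·(-4.5000+4.3301i) + 3·(-3.5000+4.3301i) = -33.0000+34.6408i
Z[3] = 5·(-4) + 3·(2) = -14
Z[4] = 5·(-4.5000-4.3301i) + 3·(-3.5000-4.3301i) = -33.0000-34.6408i
Z[5] = 5·(0.5000-0.8660i) + 3·(-5.5000-2.5981i) = -14.0000-12.1243i

DFT(5x + 3y) = 5·X + 3·Y = [12, -14.0000+12.1243i, -33.0000+34.6408i, -14, -33.0000-34.6408i, -14.0000-12.1243i]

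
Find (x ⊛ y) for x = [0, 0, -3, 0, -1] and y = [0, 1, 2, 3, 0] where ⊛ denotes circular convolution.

(x ⊛ y)[n] = Σ(m=0 to 4) x[m] · y[(n-m) mod 5]

Computing each output sample:
(x ⊛ y)[0] = -10
(x ⊛ y)[1] = -2
(x ⊛ y)[2] = -3
(x ⊛ y)[3] = -3
(x ⊛ y)[4] = -6

x ⊛ y = [-10, -2, -3, -3, -6]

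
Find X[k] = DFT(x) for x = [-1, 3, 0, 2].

X[k] = Σ(n=0 to 3) x[n] · ω_4^(nk)
where ω_4 = e^(-2πi/4)

Computing each X[k]:
X[0] = 4
X[1] = -1-1i
X[2] = -6
X[3] = -1+1i

X = [4, -1-1i, -6, -1+1i]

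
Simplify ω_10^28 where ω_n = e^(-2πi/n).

Since ω_10^10 = 1, powers reduce modulo 10.
28 mod 10 = 8
So ω_10^28 = ω_10^8 = e^(-2πi·8/10)

ω_10^28 = ω_10^8 = 0.3090+0.9511i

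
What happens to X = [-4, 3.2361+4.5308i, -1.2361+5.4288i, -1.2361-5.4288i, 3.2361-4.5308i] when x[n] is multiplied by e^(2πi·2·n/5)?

Modulation property: DFT(ω_5^(-2n)·x[n]) = X[(k-2) mod 5], so circularly shift X by 2 positions.

X[k-2] = [-1.2361-5.4288i, 3.2361-4.5308i, -4, 3.2361+4.5308i, -1.2361+5.4288i]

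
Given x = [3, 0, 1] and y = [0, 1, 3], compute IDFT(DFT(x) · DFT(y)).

(x ⊛ y)[n] = Σ(m=0 to 2) x[m] · y[(n-m) mod 3]

Computing each output sample:
(x ⊛ y)[0] = 1
(x ⊛ y)[1] = 6
(x ⊛ y)[2] = 9

x ⊛ y = [1, 6, 9]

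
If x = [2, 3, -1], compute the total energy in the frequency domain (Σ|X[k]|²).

Parseval: Σ|x[n]|² = (1/N)Σ|X[k]|², so Σ|X[k]|² = N·Σ|x[n]|² = 3·14.0000

Σ|X[k]|² = N·Σ|x[n]|² = 3·14.0000 = 42.0000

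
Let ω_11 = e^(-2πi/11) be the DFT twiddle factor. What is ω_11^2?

ω_11^2 = e^(-2πi·2/11)
= cos(-2π·2/11) + i·sin(-2π·2/11)
= cos(-4π/11) + i·sin(-4π/11)

ω_11^2 = cos(-4π/11) + i·sin(-4π/11) = 0.4154-0.9096i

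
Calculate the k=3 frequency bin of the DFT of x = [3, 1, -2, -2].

X[3] = Σ(n=0 to 3) x[n] · ω_4^(3n) where ω_4 = e^(-2πi/4)
= (3)·ω_4^0 + (1)·ω_4^3 + (-2)·ω_4^6 + (-2)·ω_4^9

X[3] = 5+3i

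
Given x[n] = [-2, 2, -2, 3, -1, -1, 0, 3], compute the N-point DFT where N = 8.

X[k] = Σ(n=0 to 7) x[n] · ω_8^(nk)
where ω_8 = e^(-2πi/8)

Computing each X[k]:
X[0] = 2
X[1] = 1.1213-0.1213i
X[2] = -1+5i
X[3] = -3.1213-4.1213i
X[4] = -12
X[5] = -3.1213+4.1213i
X[6] = -1-5i
X[7] = 1.1213+0.1213i

X = [2, 1.1213-0.1213i, -1+5i, -3.1213-4.1213i, -12, -3.1213+4.1213i, -1-5i, 1.1213+0.1213i]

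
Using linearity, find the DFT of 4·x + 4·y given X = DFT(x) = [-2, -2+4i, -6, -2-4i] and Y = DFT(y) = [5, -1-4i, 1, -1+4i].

By linearity: DFT(4x + 4y) = 4·DFT(x) + 4·DFT(y)
= 4·[-2, -2+4i, -6, -2-4i] + 4·[5, -1-4i, 1, -1+4i]

Computing element-wise:
Z[0] = 4·(-2) + 4·(5) = 12
Z[1] = 4·(-2+4i) + 4·(-1-4i) = -12
Z[2] = 4·(-6) + 4·(1) = -20
Z[3] = 4·(-2-4i) + 4·(-1+4i) = -12

DFT(4x + 4y) = 4·X + 4·Y = [12, -12, -20, -12]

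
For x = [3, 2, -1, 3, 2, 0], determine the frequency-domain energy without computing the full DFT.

Parseval: Σ|x[n]|² = (1/N)Σ|X[k]|², so Σ|X[k]|² = N·Σ|x[n]|² = 6·27.0000

Σ|X[k]|² = N·Σ|x[n]|² = 6·27.0000 = 162.0000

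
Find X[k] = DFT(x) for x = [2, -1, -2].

X[k] = Σ(n=0 to 2) x[n] · ω_3^(nk)
where ω_3 = e^(-2πi/3)

Computing each X[k]:
X[0] = -1
X[1] = 3.5000-0.8660i
X[2] = 3.5000+0.8660i

X = [-1, 3.5000-0.8660i, 3.5000+0.8660i]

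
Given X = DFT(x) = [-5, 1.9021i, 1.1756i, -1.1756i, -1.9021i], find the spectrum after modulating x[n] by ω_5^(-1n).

Modulation property: DFT(ω_5^(-1n)·x[n]) = X[(k-1) mod 5], so circularly shift X by 1 positions.

X[k-1] = [-1.9021i, -5, 1.9021i, 1.1756i, -1.1756i]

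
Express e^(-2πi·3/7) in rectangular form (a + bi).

ω_7^3 = e^(-2πi·3/7)
= cos(-2π·3/7) + i·sin(-2π·3/7)
= cos(-6π/7) + i·sin(-6π/7)

ω_7^3 = cos(-6π/7) + i·sin(-6π/7) = -0.9010-0.4339i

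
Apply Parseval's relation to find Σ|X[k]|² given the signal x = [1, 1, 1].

Parseval: Σ|x[n]|² = (1/N)Σ|X[k]|², so Σ|X[k]|² = N·Σ|x[n]|² = 3·3.0000

Σ|X[k]|² = N·Σ|x[n]|² = 3·3.0000 = 9.0000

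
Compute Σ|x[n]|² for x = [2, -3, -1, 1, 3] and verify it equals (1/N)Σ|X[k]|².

Time domain:
Σ|x[n]|² = |2|² + |-3|² + |-1|² + |1|² + |3|² = 24.0000

Frequency domain:
(1/5)Σ|X[k]|² = (1/5)(|2|² + |2.0000+6.8819i|² + |2.0000+1.6246i|² + |2.0000-1.6246i|² + |2.0000-6.8819i|²) = (1/5)·120.0000 = 24.0000

Both sides agree, confirming Parseval's theorem.

Σ|x[n]|² = (1/N)Σ|X[k]|² = 24.0000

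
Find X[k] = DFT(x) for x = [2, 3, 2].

X[k] = Σ(n=0 to 2) x[n] · ω_3^(nk)
where ω_3 = e^(-2πi/3)

Computing each X[k]:
X[0] = 7
X[1] = -0.5000-0.8660i
X[2] = -0.5000+0.8660i

X = [7, -0.5000-0.8660i, -0.5000+0.8660i]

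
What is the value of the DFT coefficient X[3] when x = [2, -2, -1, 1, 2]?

X[3] = Σ(n=0 to 4) x[n] · ω_5^(3n) where ω_5 = e^(-2πi/5)
= (2)·ω_5^0 + (-2)·ω_5^3 + (-1)·ω_5^6 + (1)·ω_5^9 + (2)·ω_5^12

X[3] = 2.0000-0.4490i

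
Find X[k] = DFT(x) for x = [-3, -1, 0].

X[k] = Σ(n=0 to 2) x[n] · ω_3^(nk)
where ω_3 = e^(-2πi/3)

Computing each X[k]:
X[0] = -4
X[1] = -2.5000+0.8660i
X[2] = -2.5000-0.8660i

X = [-4, -2.5000+0.8660i, -2.5000-0.8660i]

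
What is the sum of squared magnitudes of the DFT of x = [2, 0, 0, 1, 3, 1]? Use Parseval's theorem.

Parseval: Σ|x[n]|² = (1/N)Σ|X[k]|², so Σ|X[k]|² = N·Σ|x[n]|² = 6·15.0000

Σ|X[k]|² = N·Σ|x[n]|² = 6·15.0000 = 90.0000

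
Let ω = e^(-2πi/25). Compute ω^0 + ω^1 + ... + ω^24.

Sum of all nth roots of unity equals 0 for n > 1 (geometric series with r ≠ 1).

0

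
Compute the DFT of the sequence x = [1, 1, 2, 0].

X[k] = Σ(n=0 to 3) x[n] · ω_4^(nk)
where ω_4 = e^(-2πi/4)

Computing each X[k]:
X[0] = 4
X[1] = -1-1i
X[2] = 2
X[3] = -1+1i

X = [4, -1-1i, 2, -1+1i]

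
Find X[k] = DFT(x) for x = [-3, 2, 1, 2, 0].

X[k] = Σ(n=0 to 4) x[n] · ω_5^(nk)
where ω_5 = e^(-2πi/5)

Computing each X[k]:
X[0] = 2
X[1] = -4.8090-1.3143i
X[2] = -3.6910-2.1266i
X[3] = -3.6910+2.1266i
X[4] = -4.8090+1.3143i

X = [2, -4.8090-1.3143i, -3.6910-2.1266i, -3.6910+2.1266i, -4.8090+1.3143i]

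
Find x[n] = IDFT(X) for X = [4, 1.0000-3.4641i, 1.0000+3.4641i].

x[n] = (1/3) Σ(k=0 to 2) X[k] · e^(2πikn/3)

Computing each x[n]:
x[0] = 2
x[1] = 3
x[2] = -1

x = [2, 3, -1]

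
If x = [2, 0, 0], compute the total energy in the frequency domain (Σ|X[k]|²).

Parseval: Σ|x[n]|² = (1/N)Σ|X[k]|², so Σ|X[k]|² = N·Σ|x[n]|² = 3·4.0000

Σ|X[k]|² = N·Σ|x[n]|² = 3·4.0000 = 12.0000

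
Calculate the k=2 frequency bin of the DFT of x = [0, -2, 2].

X[2] = Σ(n=0 to 2) x[n] · ω_3^(2n) where ω_3 = e^(-2πi/3)
= (0)·ω_3^0 + (-2)·ω_3^2 + (2)·ω_3^4

X[2] = -3.4641i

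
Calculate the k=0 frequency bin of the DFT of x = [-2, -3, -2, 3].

X[0] = Σ(n=0 to 3) x[n] · ω_4^0 = Σ x[n]
= (-2) + (-3) + (-2) + (3)

X[0] = -4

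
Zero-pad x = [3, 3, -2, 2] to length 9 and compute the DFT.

Original 4-point DFT: [6, 5-1i, -4, 5+1i]
Zero-padded 9-point DFT provides frequency interpolation.

DFT_9([x, 0, ...]) = [6, 3.9508-1.6908i, 4.4003-0.5383i, 4.5000-4.3301i, -2.3512-4.0437i, -2.3512+4.0437i, 4.5000+4.3301i, 4.4003+0.5383i, 3.9508+1.6908i]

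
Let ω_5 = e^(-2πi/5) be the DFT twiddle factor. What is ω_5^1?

ω_5^1 = e^(-2πi·1/5)
= cos(-2π·1/5) + i·sin(-2π·1/5)
= cos(-2π/5) + i·sin(-2π/5)

ω_5^1 = cos(-2π/5) + i·sin(-2π/5) = 0.3090-0.9511i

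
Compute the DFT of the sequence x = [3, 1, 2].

X[k] = Σ(n=0 to 2) x[n] · ω_3^(nk)
where ω_3 = e^(-2πi/3)

Computing each X[k]:
X[0] = 6
X[1] = 1.5000+0.8660i
X[2] = 1.5000-0.8660i

X = [6, 1.5000+0.8660i, 1.5000-0.8660i]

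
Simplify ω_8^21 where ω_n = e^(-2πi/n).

Since ω_8^8 = 1, powers reduce modulo 8.
21 mod 8 = 5
So ω_8^21 = ω_8^5 = e^(-2πi·5/8)

ω_8^21 = ω_8^5 = -0.7071+0.7071i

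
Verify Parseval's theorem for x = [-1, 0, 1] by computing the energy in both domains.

Time domain:
Σ|x[n]|² = |-1|² + |0|² + |1|² = 2.0000

Frequency domain:
(1/3)Σ|X[k]|² = (1/3)(|0|² + |-1.5000+0.8660i|² + |-1.5000-0.8660i|²) = (1/3)·6.0000 = 2.0000

Both sides agree, confirming Parseval's theorem.

Σ|x[n]|² = (1/N)Σ|X[k]|² = 2.0000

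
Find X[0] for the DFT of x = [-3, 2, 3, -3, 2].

X[0] = Σ(n=0 to 4) x[n] · ω_5^0 = Σ x[n]
= (-3) + (2) + (3) + (-3) + (2)

X[0] = 1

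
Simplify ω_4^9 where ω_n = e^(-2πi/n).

Since ω_4^4 = 1, powers reduce modulo 4.
9 mod 4 = 1
So ω_4^9 = ω_4^1 = e^(-2πi·1/4)

ω_4^9 = ω_4^1 = -1i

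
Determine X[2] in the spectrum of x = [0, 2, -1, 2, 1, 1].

X[2] = Σ(n=0 to 5) x[n] · ω_6^(2n) where ω_6 = e^(-2πi/6)
= (0)·ω_6^0 + (2)·ω_6^2 + (-1)·ω_6^4 + (2)·ω_6^6 + (1)·ω_6^8 + (1)·ω_6^10

X[2] = 0.5000-2.5981i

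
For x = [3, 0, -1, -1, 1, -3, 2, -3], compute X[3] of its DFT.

X[3] = Σ(n=0 to 7) x[n] · ω_8^(3n) where ω_8 = e^(-2πi/8)
= (3)·ω_8^0 + (0)·ω_8^3 + (-1)·ω_8^6 + (-1)·ω_8^9 + (1)·ω_8^12 + (-3)·ω_8^15 + (2)·ω_8^18 + (-3)·ω_8^21

X[3] = 1.2929-6.5355i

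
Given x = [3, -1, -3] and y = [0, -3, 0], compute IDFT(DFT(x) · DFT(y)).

(x ⊛ y)[n] = Σ(m=0 to 2) x[m] · y[(n-m) mod 3]

Computing each output sample:
(x ⊛ y)[0] = 9
(x ⊛ y)[1] = -9
(x ⊛ y)[2] = 3

x ⊛ y = [9, -9, 3]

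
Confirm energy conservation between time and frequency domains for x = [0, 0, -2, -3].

Time domain:
Σ|x[n]|² = |0|² + |0|² + |-2|² + |-3|² = 13.0000

Frequency domain:
(1/4)Σ|X[k]|² = (1/4)(|-5|² + |2-3i|² + |1|² + |2+3i|²) = (1/4)·52.0000 = 13.0000

Both sides agree, confirming Parseval's theorem.

Σ|x[n]|² = (1/N)Σ|X[k]|² = 13.0000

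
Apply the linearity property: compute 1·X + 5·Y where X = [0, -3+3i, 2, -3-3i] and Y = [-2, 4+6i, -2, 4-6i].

By linearity: DFT(1x + 5y) = 1·DFT(x) + 5·DFT(y)
= 1·[0, -3+3i, 2, -3-3i] + 5·[-2, 4+6i, -2, 4-6i]

Computing element-wise:
Z[0] = 1·(0) + 5·(-2) = -10
Z[1] = 1·(-3+3i) + 5·(4+6i) = 17+33i
Z[2] = 1·(2) + 5·(-2) = -8
Z[3] = 1·(-3-3i) + 5·(4-6i) = 17-33i

DFT(1x + 5y) = 1·X + 5·Y = [-10, 17+33i, -8, 17-33i]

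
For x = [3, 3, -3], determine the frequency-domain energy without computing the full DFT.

Parseval: Σ|x[n]|² = (1/N)Σ|X[k]|², so Σ|X[k]|² = N·Σ|x[n]|² = 3·27.0000

Σ|X[k]|² = N·Σ|x[n]|² = 3·27.0000 = 81.0000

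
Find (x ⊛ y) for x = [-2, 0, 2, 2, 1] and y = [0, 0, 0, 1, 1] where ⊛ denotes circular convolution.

(x ⊛ y)[n] = Σ(m=0 to 4) x[m] · y[(n-m) mod 5]

Computing each output sample:
(x ⊛ y)[0] = 2
(x ⊛ y)[1] = 4
(x ⊛ y)[2] = 3
(x ⊛ y)[3] = -1
(x ⊛ y)[4] = -2

x ⊛ y = [2, 4, 3, -1, -2]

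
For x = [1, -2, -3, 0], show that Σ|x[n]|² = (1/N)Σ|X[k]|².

Time domain:
Σ|x[n]|² = |1|² + |-2|² + |-3|² + |0|² = 14.0000

Frequency domain:
(1/4)Σ|X[k]|² = (1/4)(|-4|² + |4+2i|² + |0|² + |4-2i|²) = (1/4)·56.0000 = 14.0000

Both sides agree, confirming Parseval's theorem.

Σ|x[n]|² = (1/N)Σ|X[k]|² = 14.0000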